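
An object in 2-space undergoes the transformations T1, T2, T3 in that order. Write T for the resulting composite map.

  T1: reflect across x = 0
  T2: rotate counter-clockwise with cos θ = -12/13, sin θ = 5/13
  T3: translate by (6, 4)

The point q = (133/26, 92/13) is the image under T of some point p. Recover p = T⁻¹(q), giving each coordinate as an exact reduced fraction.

p = (-2, -5/2)

T1 = [-1 0 0; 0 1 0; 0 0 1]
T2·T1 = [12/13 -5/13 0; -5/13 -12/13 0; 0 0 1]
T3·…·T1 = [12/13 -5/13 6; -5/13 -12/13 4; 0 0 1]
det M = -1; M⁻¹ = [12/13 -5/13 -4; -5/13 -12/13 6; 0 0 1]
M⁻¹ · (133/26, 92/13)ᵀ = (-2, -5/2)ᵀ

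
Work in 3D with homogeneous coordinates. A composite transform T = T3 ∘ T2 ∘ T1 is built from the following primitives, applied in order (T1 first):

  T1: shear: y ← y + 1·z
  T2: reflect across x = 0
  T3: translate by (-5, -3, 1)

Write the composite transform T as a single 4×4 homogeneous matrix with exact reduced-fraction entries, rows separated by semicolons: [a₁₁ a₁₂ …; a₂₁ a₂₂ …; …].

T1 = [1 0 0 0; 0 1 1 0; 0 0 1 0; 0 0 0 1]
T2·T1 = [-1 0 0 0; 0 1 1 0; 0 0 1 0; 0 0 0 1]
T3·…·T1 = [-1 0 0 -5; 0 1 1 -3; 0 0 1 1; 0 0 0 1]

T = [-1 0 0 -5; 0 1 1 -3; 0 0 1 1; 0 0 0 1]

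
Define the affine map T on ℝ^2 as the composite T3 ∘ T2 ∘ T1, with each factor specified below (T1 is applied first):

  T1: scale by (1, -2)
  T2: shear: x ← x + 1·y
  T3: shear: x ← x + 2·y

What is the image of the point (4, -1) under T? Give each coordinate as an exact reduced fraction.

T(p) = (10, 2)

T1 scale by (1, -2): (4, -1) → (4, 2)
T2 shear: x ← x + 1·y: (4, 2) → (6, 2)
T3 shear: x ← x + 2·y: (6, 2) → (10, 2)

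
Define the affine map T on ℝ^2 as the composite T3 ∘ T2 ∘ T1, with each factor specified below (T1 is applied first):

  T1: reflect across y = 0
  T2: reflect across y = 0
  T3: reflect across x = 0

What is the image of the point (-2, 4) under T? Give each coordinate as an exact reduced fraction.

T(p) = (2, 4)

T1 reflect across y = 0: (-2, 4) → (-2, -4)
T2 reflect across y = 0: (-2, -4) → (-2, 4)
T3 reflect across x = 0: (-2, 4) → (2, 4)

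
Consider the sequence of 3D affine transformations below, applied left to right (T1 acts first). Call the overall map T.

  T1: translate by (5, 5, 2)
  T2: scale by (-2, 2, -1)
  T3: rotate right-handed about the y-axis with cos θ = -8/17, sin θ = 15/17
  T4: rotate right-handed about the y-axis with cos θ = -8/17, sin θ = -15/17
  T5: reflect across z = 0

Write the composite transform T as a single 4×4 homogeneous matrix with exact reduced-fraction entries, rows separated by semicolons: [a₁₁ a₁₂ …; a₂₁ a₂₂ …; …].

T1 = [1 0 0 5; 0 1 0 5; 0 0 1 2; 0 0 0 1]
T2·T1 = [-2 0 0 -10; 0 2 0 10; 0 0 -1 -2; 0 0 0 1]
T3·…·T1 = [16/17 0 -15/17 50/17; 0 2 0 10; 30/17 0 8/17 166/17; 0 0 0 1]
T4·…·T1 = [-2 0 0 -10; 0 2 0 10; 0 0 -1 -2; 0 0 0 1]
T5·…·T1 = [-2 0 0 -10; 0 2 0 10; 0 0 1 2; 0 0 0 1]

T = [-2 0 0 -10; 0 2 0 10; 0 0 1 2; 0 0 0 1]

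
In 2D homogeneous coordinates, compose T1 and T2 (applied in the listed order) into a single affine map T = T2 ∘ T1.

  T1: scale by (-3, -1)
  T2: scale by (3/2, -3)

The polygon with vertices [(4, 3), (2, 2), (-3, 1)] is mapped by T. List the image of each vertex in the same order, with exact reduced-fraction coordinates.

image vertices: (-18, 9), (-9, 6), (27/2, 3)

T1 scale by (-3, -1): (4, 3) → (-12, -3); (2, 2) → (-6, -2); (-3, 1) → (9, -1)
T2 scale by (3/2, -3): (-12, -3) → (-18, 9); (-6, -2) → (-9, 6); (9, -1) → (27/2, 3)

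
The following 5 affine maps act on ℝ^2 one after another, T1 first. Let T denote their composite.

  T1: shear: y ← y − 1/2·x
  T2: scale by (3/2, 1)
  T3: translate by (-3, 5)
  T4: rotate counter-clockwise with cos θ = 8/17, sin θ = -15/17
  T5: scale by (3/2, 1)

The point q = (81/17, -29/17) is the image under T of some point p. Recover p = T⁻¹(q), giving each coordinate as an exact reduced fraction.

T1 = [1 0 0; -1/2 1 0; 0 0 1]
T2·T1 = [3/2 0 0; -1/2 1 0; 0 0 1]
T3·…·T1 = [3/2 0 -3; -1/2 1 5; 0 0 1]
T4·…·T1 = [9/34 15/17 3; -53/34 8/17 5; 0 0 1]
T5·…·T1 = [27/68 45/34 9/2; -53/34 8/17 5; 0 0 1]
det M = 9/4; M⁻¹ = [32/153 -10/17 2; 106/153 3/17 -4; 0 0 1]
M⁻¹ · (81/17, -29/17)ᵀ = (4, -1)ᵀ

p = (4, -1)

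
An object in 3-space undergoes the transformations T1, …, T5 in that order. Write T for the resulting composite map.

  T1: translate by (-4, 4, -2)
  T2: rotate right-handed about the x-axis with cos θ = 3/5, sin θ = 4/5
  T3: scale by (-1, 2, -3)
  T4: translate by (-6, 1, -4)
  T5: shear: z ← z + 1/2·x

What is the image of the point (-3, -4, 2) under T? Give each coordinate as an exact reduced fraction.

T(p) = (1, 1, -7/2)

T1 translate by (-4, 4, -2): (-3, -4, 2) → (-7, 0, 0)
T2 rotate right-handed about the x-axis with cos θ = 3/5, sin θ = 4/5: (-7, 0, 0) → (-7, 0, 0)
T3 scale by (-1, 2, -3): (-7, 0, 0) → (7, 0, 0)
T4 translate by (-6, 1, -4): (7, 0, 0) → (1, 1, -4)
T5 shear: z ← z + 1/2·x: (1, 1, -4) → (1, 1, -7/2)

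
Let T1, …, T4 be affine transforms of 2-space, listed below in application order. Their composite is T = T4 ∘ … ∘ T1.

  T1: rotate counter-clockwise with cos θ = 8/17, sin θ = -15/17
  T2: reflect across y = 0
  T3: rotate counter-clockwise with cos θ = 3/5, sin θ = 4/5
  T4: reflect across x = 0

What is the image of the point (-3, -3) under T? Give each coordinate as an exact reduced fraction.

T(p) = (123/85, -339/85)

T1 rotate counter-clockwise with cos θ = 8/17, sin θ = -15/17: (-3, -3) → (-69/17, 21/17)
T2 reflect across y = 0: (-69/17, 21/17) → (-69/17, -21/17)
T3 rotate counter-clockwise with cos θ = 3/5, sin θ = 4/5: (-69/17, -21/17) → (-123/85, -339/85)
T4 reflect across x = 0: (-123/85, -339/85) → (123/85, -339/85)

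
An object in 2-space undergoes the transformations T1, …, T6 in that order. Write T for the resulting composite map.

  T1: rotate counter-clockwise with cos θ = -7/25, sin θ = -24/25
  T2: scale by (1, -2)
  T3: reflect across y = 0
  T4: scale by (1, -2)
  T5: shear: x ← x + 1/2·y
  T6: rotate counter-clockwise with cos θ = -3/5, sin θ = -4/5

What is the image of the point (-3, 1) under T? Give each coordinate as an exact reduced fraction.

T(p) = (-157/25, 224/25)

T1 rotate counter-clockwise with cos θ = -7/25, sin θ = -24/25: (-3, 1) → (9/5, 13/5)
T2 scale by (1, -2): (9/5, 13/5) → (9/5, -26/5)
T3 reflect across y = 0: (9/5, -26/5) → (9/5, 26/5)
T4 scale by (1, -2): (9/5, 26/5) → (9/5, -52/5)
T5 shear: x ← x + 1/2·y: (9/5, -52/5) → (-17/5, -52/5)
T6 rotate counter-clockwise with cos θ = -3/5, sin θ = -4/5: (-17/5, -52/5) → (-157/25, 224/25)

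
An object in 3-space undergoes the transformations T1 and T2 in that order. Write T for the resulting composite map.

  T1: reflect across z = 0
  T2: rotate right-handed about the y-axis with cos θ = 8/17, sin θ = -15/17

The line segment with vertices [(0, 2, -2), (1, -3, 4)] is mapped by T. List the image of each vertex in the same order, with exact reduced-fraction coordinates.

image vertices: (-30/17, 2, 16/17), (4, -3, -1)

T1 reflect across z = 0: (0, 2, -2) → (0, 2, 2); (1, -3, 4) → (1, -3, -4)
T2 rotate right-handed about the y-axis with cos θ = 8/17, sin θ = -15/17: (0, 2, 2) → (-30/17, 2, 16/17); (1, -3, -4) → (4, -3, -1)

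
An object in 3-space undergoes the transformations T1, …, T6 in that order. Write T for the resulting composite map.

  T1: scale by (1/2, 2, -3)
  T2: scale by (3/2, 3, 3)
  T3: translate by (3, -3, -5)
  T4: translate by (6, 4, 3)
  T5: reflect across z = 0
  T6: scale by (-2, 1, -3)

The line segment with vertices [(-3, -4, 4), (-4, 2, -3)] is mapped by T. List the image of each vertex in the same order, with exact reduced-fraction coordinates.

T1 scale by (1/2, 2, -3): (-3, -4, 4) → (-3/2, -8, -12); (-4, 2, -3) → (-2, 4, 9)
T2 scale by (3/2, 3, 3): (-3/2, -8, -12) → (-9/4, -24, -36); (-2, 4, 9) → (-3, 12, 27)
T3 translate by (3, -3, -5): (-9/4, -24, -36) → (3/4, -27, -41); (-3, 12, 27) → (0, 9, 22)
T4 translate by (6, 4, 3): (3/4, -27, -41) → (27/4, -23, -38); (0, 9, 22) → (6, 13, 25)
T5 reflect across z = 0: (27/4, -23, -38) → (27/4, -23, 38); (6, 13, 25) → (6, 13, -25)
T6 scale by (-2, 1, -3): (27/4, -23, 38) → (-27/2, -23, -114); (6, 13, -25) → (-12, 13, 75)

image vertices: (-27/2, -23, -114), (-12, 13, 75)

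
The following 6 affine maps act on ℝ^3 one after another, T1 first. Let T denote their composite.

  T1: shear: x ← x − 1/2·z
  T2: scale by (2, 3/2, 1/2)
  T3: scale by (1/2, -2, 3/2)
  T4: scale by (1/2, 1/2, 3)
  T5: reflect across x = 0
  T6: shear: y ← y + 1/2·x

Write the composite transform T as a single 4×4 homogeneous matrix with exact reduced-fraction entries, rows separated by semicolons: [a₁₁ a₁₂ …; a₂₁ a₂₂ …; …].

T1 = [1 0 -1/2 0; 0 1 0 0; 0 0 1 0; 0 0 0 1]
T2·T1 = [2 0 -1 0; 0 3/2 0 0; 0 0 1/2 0; 0 0 0 1]
T3·…·T1 = [1 0 -1/2 0; 0 -3 0 0; 0 0 3/4 0; 0 0 0 1]
T4·…·T1 = [1/2 0 -1/4 0; 0 -3/2 0 0; 0 0 9/4 0; 0 0 0 1]
T5·…·T1 = [-1/2 0 1/4 0; 0 -3/2 0 0; 0 0 9/4 0; 0 0 0 1]
T6·…·T1 = [-1/2 0 1/4 0; -1/4 -3/2 1/8 0; 0 0 9/4 0; 0 0 0 1]

T = [-1/2 0 1/4 0; -1/4 -3/2 1/8 0; 0 0 9/4 0; 0 0 0 1]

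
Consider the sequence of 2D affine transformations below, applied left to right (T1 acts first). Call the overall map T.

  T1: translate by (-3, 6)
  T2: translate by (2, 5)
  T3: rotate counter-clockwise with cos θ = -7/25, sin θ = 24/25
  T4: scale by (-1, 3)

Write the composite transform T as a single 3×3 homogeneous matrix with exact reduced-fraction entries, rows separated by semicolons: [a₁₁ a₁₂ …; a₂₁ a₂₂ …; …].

T = [7/25 24/25 257/25; 72/25 -21/25 -303/25; 0 0 1]

T1 = [1 0 -3; 0 1 6; 0 0 1]
T2·T1 = [1 0 -1; 0 1 11; 0 0 1]
T3·…·T1 = [-7/25 -24/25 -257/25; 24/25 -7/25 -101/25; 0 0 1]
T4·…·T1 = [7/25 24/25 257/25; 72/25 -21/25 -303/25; 0 0 1]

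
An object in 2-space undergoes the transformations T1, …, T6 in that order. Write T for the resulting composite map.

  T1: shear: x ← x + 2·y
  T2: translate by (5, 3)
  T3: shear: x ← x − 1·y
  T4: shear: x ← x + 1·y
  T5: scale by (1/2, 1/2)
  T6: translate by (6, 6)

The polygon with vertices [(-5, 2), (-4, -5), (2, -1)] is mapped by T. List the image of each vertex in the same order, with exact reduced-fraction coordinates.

image vertices: (8, 17/2), (3/2, 5), (17/2, 7)

T1 shear: x ← x + 2·y: (-5, 2) → (-1, 2); (-4, -5) → (-14, -5); (2, -1) → (0, -1)
T2 translate by (5, 3): (-1, 2) → (4, 5); (-14, -5) → (-9, -2); (0, -1) → (5, 2)
T3 shear: x ← x − 1·y: (4, 5) → (-1, 5); (-9, -2) → (-7, -2); (5, 2) → (3, 2)
T4 shear: x ← x + 1·y: (-1, 5) → (4, 5); (-7, -2) → (-9, -2); (3, 2) → (5, 2)
T5 scale by (1/2, 1/2): (4, 5) → (2, 5/2); (-9, -2) → (-9/2, -1); (5, 2) → (5/2, 1)
T6 translate by (6, 6): (2, 5/2) → (8, 17/2); (-9/2, -1) → (3/2, 5); (5/2, 1) → (17/2, 7)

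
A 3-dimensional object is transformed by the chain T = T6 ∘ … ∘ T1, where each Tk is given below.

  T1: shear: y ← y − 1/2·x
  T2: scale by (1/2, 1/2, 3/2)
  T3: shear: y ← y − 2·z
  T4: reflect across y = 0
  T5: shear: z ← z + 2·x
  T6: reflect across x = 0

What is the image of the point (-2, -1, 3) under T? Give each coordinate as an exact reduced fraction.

T(p) = (1, 9, 5/2)

T1 shear: y ← y − 1/2·x: (-2, -1, 3) → (-2, 0, 3)
T2 scale by (1/2, 1/2, 3/2): (-2, 0, 3) → (-1, 0, 9/2)
T3 shear: y ← y − 2·z: (-1, 0, 9/2) → (-1, -9, 9/2)
T4 reflect across y = 0: (-1, -9, 9/2) → (-1, 9, 9/2)
T5 shear: z ← z + 2·x: (-1, 9, 9/2) → (-1, 9, 5/2)
T6 reflect across x = 0: (-1, 9, 5/2) → (1, 9, 5/2)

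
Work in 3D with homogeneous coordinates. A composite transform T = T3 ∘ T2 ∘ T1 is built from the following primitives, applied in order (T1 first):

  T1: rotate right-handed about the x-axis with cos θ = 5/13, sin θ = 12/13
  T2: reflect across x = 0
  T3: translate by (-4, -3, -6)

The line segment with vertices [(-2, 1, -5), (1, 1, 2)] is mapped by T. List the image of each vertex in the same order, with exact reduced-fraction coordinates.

image vertices: (-2, 2, -7), (-5, -58/13, -56/13)

T1 rotate right-handed about the x-axis with cos θ = 5/13, sin θ = 12/13: (-2, 1, -5) → (-2, 5, -1); (1, 1, 2) → (1, -19/13, 22/13)
T2 reflect across x = 0: (-2, 5, -1) → (2, 5, -1); (1, -19/13, 22/13) → (-1, -19/13, 22/13)
T3 translate by (-4, -3, -6): (2, 5, -1) → (-2, 2, -7); (-1, -19/13, 22/13) → (-5, -58/13, -56/13)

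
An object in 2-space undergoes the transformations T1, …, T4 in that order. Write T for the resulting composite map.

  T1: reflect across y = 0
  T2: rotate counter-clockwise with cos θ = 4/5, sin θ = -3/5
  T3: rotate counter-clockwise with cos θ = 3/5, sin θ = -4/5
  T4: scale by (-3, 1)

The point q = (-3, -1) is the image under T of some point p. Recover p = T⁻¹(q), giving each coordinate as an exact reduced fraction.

p = (1, -1)

T1 = [1 0 0; 0 -1 0; 0 0 1]
T2·T1 = [4/5 -3/5 0; -3/5 -4/5 0; 0 0 1]
T3·…·T1 = [0 -1 0; -1 0 0; 0 0 1]
T4·…·T1 = [0 3 0; -1 0 0; 0 0 1]
det M = 3; M⁻¹ = [0 -1 0; 1/3 0 0; 0 0 1]
M⁻¹ · (-3, -1)ᵀ = (1, -1)ᵀ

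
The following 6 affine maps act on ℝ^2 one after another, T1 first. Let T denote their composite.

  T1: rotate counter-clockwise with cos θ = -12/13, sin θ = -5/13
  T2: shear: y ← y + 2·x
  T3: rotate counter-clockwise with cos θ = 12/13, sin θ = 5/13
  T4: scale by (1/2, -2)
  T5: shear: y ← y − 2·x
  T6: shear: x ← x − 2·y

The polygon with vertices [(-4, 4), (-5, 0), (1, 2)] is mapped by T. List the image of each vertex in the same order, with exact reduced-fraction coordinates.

T1 rotate counter-clockwise with cos θ = -12/13, sin θ = -5/13: (-4, 4) → (68/13, -28/13); (-5, 0) → (60/13, 25/13); (1, 2) → (-2/13, -29/13)
T2 shear: y ← y + 2·x: (68/13, -28/13) → (68/13, 108/13); (60/13, 25/13) → (60/13, 145/13); (-2/13, -29/13) → (-2/13, -33/13)
T3 rotate counter-clockwise with cos θ = 12/13, sin θ = 5/13: (68/13, 108/13) → (276/169, 1636/169); (60/13, 145/13) → (-5/169, 2040/169); (-2/13, -33/13) → (141/169, -406/169)
T4 scale by (1/2, -2): (276/169, 1636/169) → (138/169, -3272/169); (-5/169, 2040/169) → (-5/338, -4080/169); (141/169, -406/169) → (141/338, 812/169)
T5 shear: y ← y − 2·x: (138/169, -3272/169) → (138/169, -3548/169); (-5/338, -4080/169) → (-5/338, -4075/169); (141/338, 812/169) → (141/338, 671/169)
T6 shear: x ← x − 2·y: (138/169, -3548/169) → (7234/169, -3548/169); (-5/338, -4075/169) → (16295/338, -4075/169); (141/338, 671/169) → (-2543/338, 671/169)

image vertices: (7234/169, -3548/169), (16295/338, -4075/169), (-2543/338, 671/169)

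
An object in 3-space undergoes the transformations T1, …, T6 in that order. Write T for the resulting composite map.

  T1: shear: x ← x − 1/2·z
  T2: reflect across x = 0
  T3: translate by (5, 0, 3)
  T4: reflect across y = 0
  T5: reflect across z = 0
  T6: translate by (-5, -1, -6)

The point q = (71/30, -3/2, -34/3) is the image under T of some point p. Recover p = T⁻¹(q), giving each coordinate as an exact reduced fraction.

p = (-6/5, 1/2, 7/3)

T1 = [1 0 -1/2 0; 0 1 0 0; 0 0 1 0; 0 0 0 1]
T2·T1 = [-1 0 1/2 0; 0 1 0 0; 0 0 1 0; 0 0 0 1]
T3·…·T1 = [-1 0 1/2 5; 0 1 0 0; 0 0 1 3; 0 0 0 1]
T4·…·T1 = [-1 0 1/2 5; 0 -1 0 0; 0 0 1 3; 0 0 0 1]
T5·…·T1 = [-1 0 1/2 5; 0 -1 0 0; 0 0 -1 -3; 0 0 0 1]
T6·…·T1 = [-1 0 1/2 0; 0 -1 0 -1; 0 0 -1 -9; 0 0 0 1]
det M = -1; M⁻¹ = [-1 0 -1/2 -9/2; 0 -1 0 -1; 0 0 -1 -9; 0 0 0 1]
M⁻¹ · (71/30, -3/2, -34/3)ᵀ = (-6/5, 1/2, 7/3)ᵀ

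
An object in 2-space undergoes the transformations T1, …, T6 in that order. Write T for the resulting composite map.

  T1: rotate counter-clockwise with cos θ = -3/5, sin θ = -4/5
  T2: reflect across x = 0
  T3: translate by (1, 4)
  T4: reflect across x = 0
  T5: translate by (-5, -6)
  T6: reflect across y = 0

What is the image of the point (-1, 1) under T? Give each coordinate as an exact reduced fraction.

T(p) = (-23/5, 9/5)

T1 rotate counter-clockwise with cos θ = -3/5, sin θ = -4/5: (-1, 1) → (7/5, 1/5)
T2 reflect across x = 0: (7/5, 1/5) → (-7/5, 1/5)
T3 translate by (1, 4): (-7/5, 1/5) → (-2/5, 21/5)
T4 reflect across x = 0: (-2/5, 21/5) → (2/5, 21/5)
T5 translate by (-5, -6): (2/5, 21/5) → (-23/5, -9/5)
T6 reflect across y = 0: (-23/5, -9/5) → (-23/5, 9/5)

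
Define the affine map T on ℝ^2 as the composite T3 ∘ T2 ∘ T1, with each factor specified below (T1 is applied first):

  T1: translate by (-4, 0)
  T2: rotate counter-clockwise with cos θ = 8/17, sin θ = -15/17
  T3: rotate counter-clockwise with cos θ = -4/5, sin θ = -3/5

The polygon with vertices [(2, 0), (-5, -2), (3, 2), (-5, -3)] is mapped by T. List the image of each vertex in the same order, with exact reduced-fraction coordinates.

image vertices: (154/85, -72/85), (9, -2), (1/17, -38/17), (801/85, -93/85)

T1 translate by (-4, 0): (2, 0) → (-2, 0); (-5, -2) → (-9, -2); (3, 2) → (-1, 2); (-5, -3) → (-9, -3)
T2 rotate counter-clockwise with cos θ = 8/17, sin θ = -15/17: (-2, 0) → (-16/17, 30/17); (-9, -2) → (-6, 7); (-1, 2) → (22/17, 31/17); (-9, -3) → (-117/17, 111/17)
T3 rotate counter-clockwise with cos θ = -4/5, sin θ = -3/5: (-16/17, 30/17) → (154/85, -72/85); (-6, 7) → (9, -2); (22/17, 31/17) → (1/17, -38/17); (-117/17, 111/17) → (801/85, -93/85)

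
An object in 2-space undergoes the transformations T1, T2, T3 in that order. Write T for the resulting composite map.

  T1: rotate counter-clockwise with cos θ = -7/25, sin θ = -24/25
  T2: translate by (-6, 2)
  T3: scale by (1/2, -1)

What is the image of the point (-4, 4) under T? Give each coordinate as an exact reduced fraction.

T(p) = (-13/25, -118/25)

T1 rotate counter-clockwise with cos θ = -7/25, sin θ = -24/25: (-4, 4) → (124/25, 68/25)
T2 translate by (-6, 2): (124/25, 68/25) → (-26/25, 118/25)
T3 scale by (1/2, -1): (-26/25, 118/25) → (-13/25, -118/25)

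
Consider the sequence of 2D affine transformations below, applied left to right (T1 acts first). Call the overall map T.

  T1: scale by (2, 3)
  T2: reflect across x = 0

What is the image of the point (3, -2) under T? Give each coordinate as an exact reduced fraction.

T1 scale by (2, 3): (3, -2) → (6, -6)
T2 reflect across x = 0: (6, -6) → (-6, -6)

T(p) = (-6, -6)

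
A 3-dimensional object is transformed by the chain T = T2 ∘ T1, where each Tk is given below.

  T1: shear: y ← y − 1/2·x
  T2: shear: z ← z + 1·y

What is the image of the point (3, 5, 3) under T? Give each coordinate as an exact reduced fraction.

T(p) = (3, 7/2, 13/2)

T1 shear: y ← y − 1/2·x: (3, 5, 3) → (3, 7/2, 3)
T2 shear: z ← z + 1·y: (3, 7/2, 3) → (3, 7/2, 13/2)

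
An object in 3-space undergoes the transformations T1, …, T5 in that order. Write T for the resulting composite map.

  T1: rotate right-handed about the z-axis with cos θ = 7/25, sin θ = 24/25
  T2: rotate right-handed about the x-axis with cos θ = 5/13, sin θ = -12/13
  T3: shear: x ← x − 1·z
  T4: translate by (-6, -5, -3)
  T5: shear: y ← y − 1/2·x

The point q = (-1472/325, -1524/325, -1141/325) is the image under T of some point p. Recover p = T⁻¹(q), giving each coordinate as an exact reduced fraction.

T1 = [7/25 -24/25 0 0; 24/25 7/25 0 0; 0 0 1 0; 0 0 0 1]
T2·T1 = [7/25 -24/25 0 0; 24/65 7/65 12/13 0; -288/325 -84/325 5/13 0; 0 0 0 1]
T3·…·T1 = [379/325 -228/325 -5/13 0; 24/65 7/65 12/13 0; -288/325 -84/325 5/13 0; 0 0 0 1]
T4·…·T1 = [379/325 -228/325 -5/13 -6; 24/65 7/65 12/13 -5; -288/325 -84/325 5/13 -3; 0 0 0 1]
T5·…·T1 = [379/325 -228/325 -5/13 -6; -139/650 149/325 29/26 -2; -288/325 -84/325 5/13 -3; 0 0 0 1]
det M = 1; M⁻¹ = [151/325 24/65 -197/325 111/65; -589/650 7/65 -396/325 -577/65; 6/13 12/13 5/13 75/13; 0 0 0 1]
M⁻¹ · (-1472/325, -1524/325, -1141/325)ᵀ = (0, -1, -2)ᵀ

p = (0, -1, -2)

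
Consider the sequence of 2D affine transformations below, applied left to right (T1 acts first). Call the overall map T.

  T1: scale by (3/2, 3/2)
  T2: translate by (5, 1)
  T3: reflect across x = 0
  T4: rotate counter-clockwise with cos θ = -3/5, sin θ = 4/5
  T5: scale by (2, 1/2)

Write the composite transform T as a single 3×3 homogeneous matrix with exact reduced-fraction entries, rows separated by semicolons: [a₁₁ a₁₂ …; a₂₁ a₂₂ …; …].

T1 = [3/2 0 0; 0 3/2 0; 0 0 1]
T2·T1 = [3/2 0 5; 0 3/2 1; 0 0 1]
T3·…·T1 = [-3/2 0 -5; 0 3/2 1; 0 0 1]
T4·…·T1 = [9/10 -6/5 11/5; -6/5 -9/10 -23/5; 0 0 1]
T5·…·T1 = [9/5 -12/5 22/5; -3/5 -9/20 -23/10; 0 0 1]

T = [9/5 -12/5 22/5; -3/5 -9/20 -23/10; 0 0 1]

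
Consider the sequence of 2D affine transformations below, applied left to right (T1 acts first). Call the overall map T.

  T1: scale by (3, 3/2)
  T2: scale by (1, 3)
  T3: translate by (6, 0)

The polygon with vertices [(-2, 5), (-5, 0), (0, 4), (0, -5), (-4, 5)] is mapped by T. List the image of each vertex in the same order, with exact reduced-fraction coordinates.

T1 scale by (3, 3/2): (-2, 5) → (-6, 15/2); (-5, 0) → (-15, 0); (0, 4) → (0, 6); (0, -5) → (0, -15/2); (-4, 5) → (-12, 15/2)
T2 scale by (1, 3): (-6, 15/2) → (-6, 45/2); (-15, 0) → (-15, 0); (0, 6) → (0, 18); (0, -15/2) → (0, -45/2); (-12, 15/2) → (-12, 45/2)
T3 translate by (6, 0): (-6, 45/2) → (0, 45/2); (-15, 0) → (-9, 0); (0, 18) → (6, 18); (0, -45/2) → (6, -45/2); (-12, 45/2) → (-6, 45/2)

image vertices: (0, 45/2), (-9, 0), (6, 18), (6, -45/2), (-6, 45/2)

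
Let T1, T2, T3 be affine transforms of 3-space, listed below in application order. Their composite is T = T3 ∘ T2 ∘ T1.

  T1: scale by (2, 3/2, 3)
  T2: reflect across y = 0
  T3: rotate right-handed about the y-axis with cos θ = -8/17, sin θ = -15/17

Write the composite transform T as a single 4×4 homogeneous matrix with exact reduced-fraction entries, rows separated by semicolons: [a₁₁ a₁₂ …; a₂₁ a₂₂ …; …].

T = [-16/17 0 -45/17 0; 0 -3/2 0 0; 30/17 0 -24/17 0; 0 0 0 1]

T1 = [2 0 0 0; 0 3/2 0 0; 0 0 3 0; 0 0 0 1]
T2·T1 = [2 0 0 0; 0 -3/2 0 0; 0 0 3 0; 0 0 0 1]
T3·…·T1 = [-16/17 0 -45/17 0; 0 -3/2 0 0; 30/17 0 -24/17 0; 0 0 0 1]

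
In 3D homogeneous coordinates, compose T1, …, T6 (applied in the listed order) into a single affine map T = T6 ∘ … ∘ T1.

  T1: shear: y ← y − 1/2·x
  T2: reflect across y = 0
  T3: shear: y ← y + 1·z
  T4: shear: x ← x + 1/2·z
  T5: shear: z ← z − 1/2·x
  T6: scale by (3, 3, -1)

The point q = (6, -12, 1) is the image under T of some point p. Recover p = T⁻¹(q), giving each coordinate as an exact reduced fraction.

T1 = [1 0 0 0; -1/2 1 0 0; 0 0 1 0; 0 0 0 1]
T2·T1 = [1 0 0 0; 1/2 -1 0 0; 0 0 1 0; 0 0 0 1]
T3·…·T1 = [1 0 0 0; 1/2 -1 1 0; 0 0 1 0; 0 0 0 1]
T4·…·T1 = [1 0 1/2 0; 1/2 -1 1 0; 0 0 1 0; 0 0 0 1]
T5·…·T1 = [1 0 1/2 0; 1/2 -1 1 0; -1/2 0 3/4 0; 0 0 0 1]
T6·…·T1 = [3 0 3/2 0; 3/2 -3 3 0; 1/2 0 -3/4 0; 0 0 0 1]
det M = 9; M⁻¹ = [1/4 0 1/2 0; 7/24 -1/3 -3/4 0; 1/6 0 -1 0; 0 0 0 1]
M⁻¹ · (6, -12, 1)ᵀ = (2, 5, 0)ᵀ

p = (2, 5, 0)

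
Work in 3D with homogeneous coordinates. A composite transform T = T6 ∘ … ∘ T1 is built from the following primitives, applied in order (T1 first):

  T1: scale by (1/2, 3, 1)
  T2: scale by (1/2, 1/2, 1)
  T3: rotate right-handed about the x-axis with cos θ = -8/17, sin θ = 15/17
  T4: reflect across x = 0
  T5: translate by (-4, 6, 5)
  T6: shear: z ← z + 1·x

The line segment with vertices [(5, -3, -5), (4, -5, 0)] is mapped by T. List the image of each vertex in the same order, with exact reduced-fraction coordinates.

T1 scale by (1/2, 3, 1): (5, -3, -5) → (5/2, -9, -5); (4, -5, 0) → (2, -15, 0)
T2 scale by (1/2, 1/2, 1): (5/2, -9, -5) → (5/4, -9/2, -5); (2, -15, 0) → (1, -15/2, 0)
T3 rotate right-handed about the x-axis with cos θ = -8/17, sin θ = 15/17: (5/4, -9/2, -5) → (5/4, 111/17, -55/34); (1, -15/2, 0) → (1, 60/17, -225/34)
T4 reflect across x = 0: (5/4, 111/17, -55/34) → (-5/4, 111/17, -55/34); (1, 60/17, -225/34) → (-1, 60/17, -225/34)
T5 translate by (-4, 6, 5): (-5/4, 111/17, -55/34) → (-21/4, 213/17, 115/34); (-1, 60/17, -225/34) → (-5, 162/17, -55/34)
T6 shear: z ← z + 1·x: (-21/4, 213/17, 115/34) → (-21/4, 213/17, -127/68); (-5, 162/17, -55/34) → (-5, 162/17, -225/34)

image vertices: (-21/4, 213/17, -127/68), (-5, 162/17, -225/34)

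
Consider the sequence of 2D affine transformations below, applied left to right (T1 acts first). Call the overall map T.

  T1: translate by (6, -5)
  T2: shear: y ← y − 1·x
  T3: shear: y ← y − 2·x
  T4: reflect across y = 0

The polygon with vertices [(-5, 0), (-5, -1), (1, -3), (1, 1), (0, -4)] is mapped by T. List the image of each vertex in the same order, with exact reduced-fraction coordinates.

image vertices: (1, 8), (1, 9), (7, 29), (7, 25), (6, 27)

T1 translate by (6, -5): (-5, 0) → (1, -5); (-5, -1) → (1, -6); (1, -3) → (7, -8); (1, 1) → (7, -4); (0, -4) → (6, -9)
T2 shear: y ← y − 1·x: (1, -5) → (1, -6); (1, -6) → (1, -7); (7, -8) → (7, -15); (7, -4) → (7, -11); (6, -9) → (6, -15)
T3 shear: y ← y − 2·x: (1, -6) → (1, -8); (1, -7) → (1, -9); (7, -15) → (7, -29); (7, -11) → (7, -25); (6, -15) → (6, -27)
T4 reflect across y = 0: (1, -8) → (1, 8); (1, -9) → (1, 9); (7, -29) → (7, 29); (7, -25) → (7, 25); (6, -27) → (6, 27)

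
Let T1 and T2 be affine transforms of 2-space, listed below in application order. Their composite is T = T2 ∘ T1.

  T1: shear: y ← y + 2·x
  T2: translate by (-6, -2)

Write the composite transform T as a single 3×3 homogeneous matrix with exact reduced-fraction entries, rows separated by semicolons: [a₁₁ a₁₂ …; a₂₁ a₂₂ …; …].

T = [1 0 -6; 2 1 -2; 0 0 1]

T1 = [1 0 0; 2 1 0; 0 0 1]
T2·T1 = [1 0 -6; 2 1 -2; 0 0 1]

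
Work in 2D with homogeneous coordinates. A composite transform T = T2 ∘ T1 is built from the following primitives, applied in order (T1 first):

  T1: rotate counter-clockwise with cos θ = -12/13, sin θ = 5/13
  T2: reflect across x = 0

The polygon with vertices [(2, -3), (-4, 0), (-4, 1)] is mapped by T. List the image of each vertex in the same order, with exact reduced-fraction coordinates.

image vertices: (9/13, 46/13), (-48/13, -20/13), (-43/13, -32/13)

T1 rotate counter-clockwise with cos θ = -12/13, sin θ = 5/13: (2, -3) → (-9/13, 46/13); (-4, 0) → (48/13, -20/13); (-4, 1) → (43/13, -32/13)
T2 reflect across x = 0: (-9/13, 46/13) → (9/13, 46/13); (48/13, -20/13) → (-48/13, -20/13); (43/13, -32/13) → (-43/13, -32/13)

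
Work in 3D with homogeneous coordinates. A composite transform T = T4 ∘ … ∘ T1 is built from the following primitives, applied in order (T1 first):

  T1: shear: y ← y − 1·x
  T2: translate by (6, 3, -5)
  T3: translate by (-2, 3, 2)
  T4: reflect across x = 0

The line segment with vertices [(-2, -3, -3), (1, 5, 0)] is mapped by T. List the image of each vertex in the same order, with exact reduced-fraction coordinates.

T1 shear: y ← y − 1·x: (-2, -3, -3) → (-2, -1, -3); (1, 5, 0) → (1, 4, 0)
T2 translate by (6, 3, -5): (-2, -1, -3) → (4, 2, -8); (1, 4, 0) → (7, 7, -5)
T3 translate by (-2, 3, 2): (4, 2, -8) → (2, 5, -6); (7, 7, -5) → (5, 10, -3)
T4 reflect across x = 0: (2, 5, -6) → (-2, 5, -6); (5, 10, -3) → (-5, 10, -3)

image vertices: (-2, 5, -6), (-5, 10, -3)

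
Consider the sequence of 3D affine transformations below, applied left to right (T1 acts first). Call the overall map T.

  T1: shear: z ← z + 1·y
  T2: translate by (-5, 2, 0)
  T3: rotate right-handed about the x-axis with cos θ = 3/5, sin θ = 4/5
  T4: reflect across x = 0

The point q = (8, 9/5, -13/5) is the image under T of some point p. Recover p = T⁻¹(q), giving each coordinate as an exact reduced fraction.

T1 = [1 0 0 0; 0 1 0 0; 0 1 1 0; 0 0 0 1]
T2·T1 = [1 0 0 -5; 0 1 0 2; 0 1 1 0; 0 0 0 1]
T3·…·T1 = [1 0 0 -5; 0 -1/5 -4/5 6/5; 0 7/5 3/5 8/5; 0 0 0 1]
T4·…·T1 = [-1 0 0 5; 0 -1/5 -4/5 6/5; 0 7/5 3/5 8/5; 0 0 0 1]
det M = -1; M⁻¹ = [-1 0 0 5; 0 3/5 4/5 -2; 0 -7/5 -1/5 2; 0 0 0 1]
M⁻¹ · (8, 9/5, -13/5)ᵀ = (-3, -3, 0)ᵀ

p = (-3, -3, 0)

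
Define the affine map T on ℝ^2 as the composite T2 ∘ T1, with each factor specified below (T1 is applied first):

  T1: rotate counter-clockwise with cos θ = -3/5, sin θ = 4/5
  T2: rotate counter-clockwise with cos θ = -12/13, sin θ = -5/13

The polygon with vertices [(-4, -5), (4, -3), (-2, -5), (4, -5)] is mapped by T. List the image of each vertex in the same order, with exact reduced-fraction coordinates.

image vertices: (-389/65, -148/65), (25/13, -60/13), (-277/65, -214/65), (59/65, -412/65)

T1 rotate counter-clockwise with cos θ = -3/5, sin θ = 4/5: (-4, -5) → (32/5, -1/5); (4, -3) → (0, 5); (-2, -5) → (26/5, 7/5); (4, -5) → (8/5, 31/5)
T2 rotate counter-clockwise with cos θ = -12/13, sin θ = -5/13: (32/5, -1/5) → (-389/65, -148/65); (0, 5) → (25/13, -60/13); (26/5, 7/5) → (-277/65, -214/65); (8/5, 31/5) → (59/65, -412/65)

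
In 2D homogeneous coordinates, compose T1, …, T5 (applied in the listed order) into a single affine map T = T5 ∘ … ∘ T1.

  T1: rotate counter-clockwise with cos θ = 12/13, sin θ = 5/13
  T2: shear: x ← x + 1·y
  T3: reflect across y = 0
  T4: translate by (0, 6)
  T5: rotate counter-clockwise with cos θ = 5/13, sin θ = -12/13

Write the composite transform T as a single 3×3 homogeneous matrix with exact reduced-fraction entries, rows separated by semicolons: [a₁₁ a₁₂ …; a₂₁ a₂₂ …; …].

T1 = [12/13 -5/13 0; 5/13 12/13 0; 0 0 1]
T2·T1 = [17/13 7/13 0; 5/13 12/13 0; 0 0 1]
T3·…·T1 = [17/13 7/13 0; -5/13 -12/13 0; 0 0 1]
T4·…·T1 = [17/13 7/13 0; -5/13 -12/13 6; 0 0 1]
T5·…·T1 = [25/169 -109/169 72/13; -229/169 -144/169 30/13; 0 0 1]

T = [25/169 -109/169 72/13; -229/169 -144/169 30/13; 0 0 1]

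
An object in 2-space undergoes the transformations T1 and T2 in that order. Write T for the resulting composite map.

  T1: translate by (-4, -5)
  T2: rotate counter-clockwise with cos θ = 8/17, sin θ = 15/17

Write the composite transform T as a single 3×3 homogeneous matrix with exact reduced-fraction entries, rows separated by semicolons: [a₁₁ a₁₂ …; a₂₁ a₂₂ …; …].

T1 = [1 0 -4; 0 1 -5; 0 0 1]
T2·T1 = [8/17 -15/17 43/17; 15/17 8/17 -100/17; 0 0 1]

T = [8/17 -15/17 43/17; 15/17 8/17 -100/17; 0 0 1]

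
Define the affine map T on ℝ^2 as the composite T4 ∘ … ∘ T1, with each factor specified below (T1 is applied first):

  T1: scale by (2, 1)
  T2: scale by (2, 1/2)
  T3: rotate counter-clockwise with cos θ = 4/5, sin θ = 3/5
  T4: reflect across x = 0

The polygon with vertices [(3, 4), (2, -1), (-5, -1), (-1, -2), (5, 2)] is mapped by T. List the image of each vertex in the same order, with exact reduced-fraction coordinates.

T1 scale by (2, 1): (3, 4) → (6, 4); (2, -1) → (4, -1); (-5, -1) → (-10, -1); (-1, -2) → (-2, -2); (5, 2) → (10, 2)
T2 scale by (2, 1/2): (6, 4) → (12, 2); (4, -1) → (8, -1/2); (-10, -1) → (-20, -1/2); (-2, -2) → (-4, -1); (10, 2) → (20, 1)
T3 rotate counter-clockwise with cos θ = 4/5, sin θ = 3/5: (12, 2) → (42/5, 44/5); (8, -1/2) → (67/10, 22/5); (-20, -1/2) → (-157/10, -62/5); (-4, -1) → (-13/5, -16/5); (20, 1) → (77/5, 64/5)
T4 reflect across x = 0: (42/5, 44/5) → (-42/5, 44/5); (67/10, 22/5) → (-67/10, 22/5); (-157/10, -62/5) → (157/10, -62/5); (-13/5, -16/5) → (13/5, -16/5); (77/5, 64/5) → (-77/5, 64/5)

image vertices: (-42/5, 44/5), (-67/10, 22/5), (157/10, -62/5), (13/5, -16/5), (-77/5, 64/5)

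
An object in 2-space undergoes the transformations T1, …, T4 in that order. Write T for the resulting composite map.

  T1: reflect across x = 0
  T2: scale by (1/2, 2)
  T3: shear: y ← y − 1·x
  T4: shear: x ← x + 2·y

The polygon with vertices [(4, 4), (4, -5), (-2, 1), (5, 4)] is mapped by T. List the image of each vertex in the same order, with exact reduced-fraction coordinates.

T1 reflect across x = 0: (4, 4) → (-4, 4); (4, -5) → (-4, -5); (-2, 1) → (2, 1); (5, 4) → (-5, 4)
T2 scale by (1/2, 2): (-4, 4) → (-2, 8); (-4, -5) → (-2, -10); (2, 1) → (1, 2); (-5, 4) → (-5/2, 8)
T3 shear: y ← y − 1·x: (-2, 8) → (-2, 10); (-2, -10) → (-2, -8); (1, 2) → (1, 1); (-5/2, 8) → (-5/2, 21/2)
T4 shear: x ← x + 2·y: (-2, 10) → (18, 10); (-2, -8) → (-18, -8); (1, 1) → (3, 1); (-5/2, 21/2) → (37/2, 21/2)

image vertices: (18, 10), (-18, -8), (3, 1), (37/2, 21/2)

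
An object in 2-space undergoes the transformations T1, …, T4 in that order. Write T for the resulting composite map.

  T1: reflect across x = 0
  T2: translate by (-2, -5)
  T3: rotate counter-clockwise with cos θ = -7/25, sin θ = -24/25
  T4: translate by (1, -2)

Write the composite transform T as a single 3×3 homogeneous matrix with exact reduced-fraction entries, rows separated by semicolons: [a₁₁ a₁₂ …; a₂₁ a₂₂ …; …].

T1 = [-1 0 0; 0 1 0; 0 0 1]
T2·T1 = [-1 0 -2; 0 1 -5; 0 0 1]
T3·…·T1 = [7/25 24/25 -106/25; 24/25 -7/25 83/25; 0 0 1]
T4·…·T1 = [7/25 24/25 -81/25; 24/25 -7/25 33/25; 0 0 1]

T = [7/25 24/25 -81/25; 24/25 -7/25 33/25; 0 0 1]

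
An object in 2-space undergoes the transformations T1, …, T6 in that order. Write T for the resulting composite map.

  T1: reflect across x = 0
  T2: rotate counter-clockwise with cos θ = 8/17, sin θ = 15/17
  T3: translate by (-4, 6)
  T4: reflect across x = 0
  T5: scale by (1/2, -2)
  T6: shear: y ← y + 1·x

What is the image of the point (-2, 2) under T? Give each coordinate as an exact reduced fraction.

T1 reflect across x = 0: (-2, 2) → (2, 2)
T2 rotate counter-clockwise with cos θ = 8/17, sin θ = 15/17: (2, 2) → (-14/17, 46/17)
T3 translate by (-4, 6): (-14/17, 46/17) → (-82/17, 148/17)
T4 reflect across x = 0: (-82/17, 148/17) → (82/17, 148/17)
T5 scale by (1/2, -2): (82/17, 148/17) → (41/17, -296/17)
T6 shear: y ← y + 1·x: (41/17, -296/17) → (41/17, -15)

T(p) = (41/17, -15)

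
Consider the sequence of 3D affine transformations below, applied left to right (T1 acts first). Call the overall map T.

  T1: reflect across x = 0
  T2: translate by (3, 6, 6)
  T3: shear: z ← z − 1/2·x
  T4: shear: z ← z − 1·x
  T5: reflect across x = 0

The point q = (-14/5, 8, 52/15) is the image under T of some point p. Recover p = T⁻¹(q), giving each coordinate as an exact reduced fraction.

T1 = [-1 0 0 0; 0 1 0 0; 0 0 1 0; 0 0 0 1]
T2·T1 = [-1 0 0 3; 0 1 0 6; 0 0 1 6; 0 0 0 1]
T3·…·T1 = [-1 0 0 3; 0 1 0 6; 1/2 0 1 9/2; 0 0 0 1]
T4·…·T1 = [-1 0 0 3; 0 1 0 6; 3/2 0 1 3/2; 0 0 0 1]
T5·…·T1 = [1 0 0 -3; 0 1 0 6; 3/2 0 1 3/2; 0 0 0 1]
det M = 1; M⁻¹ = [1 0 0 3; 0 1 0 -6; -3/2 0 1 -6; 0 0 0 1]
M⁻¹ · (-14/5, 8, 52/15)ᵀ = (1/5, 2, 5/3)ᵀ

p = (1/5, 2, 5/3)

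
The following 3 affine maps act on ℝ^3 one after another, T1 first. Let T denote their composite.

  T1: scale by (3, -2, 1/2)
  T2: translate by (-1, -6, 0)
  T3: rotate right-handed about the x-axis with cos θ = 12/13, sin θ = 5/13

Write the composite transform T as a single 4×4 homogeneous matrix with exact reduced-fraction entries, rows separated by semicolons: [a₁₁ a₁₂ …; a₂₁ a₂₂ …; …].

T1 = [3 0 0 0; 0 -2 0 0; 0 0 1/2 0; 0 0 0 1]
T2·T1 = [3 0 0 -1; 0 -2 0 -6; 0 0 1/2 0; 0 0 0 1]
T3·…·T1 = [3 0 0 -1; 0 -24/13 -5/26 -72/13; 0 -10/13 6/13 -30/13; 0 0 0 1]

T = [3 0 0 -1; 0 -24/13 -5/26 -72/13; 0 -10/13 6/13 -30/13; 0 0 0 1]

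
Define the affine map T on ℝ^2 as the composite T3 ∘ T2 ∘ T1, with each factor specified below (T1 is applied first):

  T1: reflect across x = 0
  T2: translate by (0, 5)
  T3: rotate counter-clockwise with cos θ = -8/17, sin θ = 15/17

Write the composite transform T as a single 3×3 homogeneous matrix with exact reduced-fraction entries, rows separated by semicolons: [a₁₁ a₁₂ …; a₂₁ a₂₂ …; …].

T = [8/17 -15/17 -75/17; -15/17 -8/17 -40/17; 0 0 1]

T1 = [-1 0 0; 0 1 0; 0 0 1]
T2·T1 = [-1 0 0; 0 1 5; 0 0 1]
T3·…·T1 = [8/17 -15/17 -75/17; -15/17 -8/17 -40/17; 0 0 1]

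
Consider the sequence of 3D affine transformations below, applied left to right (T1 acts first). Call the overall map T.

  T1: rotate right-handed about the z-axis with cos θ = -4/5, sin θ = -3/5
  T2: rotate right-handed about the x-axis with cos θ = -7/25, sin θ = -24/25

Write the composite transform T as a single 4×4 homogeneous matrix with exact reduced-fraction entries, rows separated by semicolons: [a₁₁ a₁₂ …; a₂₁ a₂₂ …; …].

T1 = [-4/5 3/5 0 0; -3/5 -4/5 0 0; 0 0 1 0; 0 0 0 1]
T2·T1 = [-4/5 3/5 0 0; 21/125 28/125 24/25 0; 72/125 96/125 -7/25 0; 0 0 0 1]

T = [-4/5 3/5 0 0; 21/125 28/125 24/25 0; 72/125 96/125 -7/25 0; 0 0 0 1]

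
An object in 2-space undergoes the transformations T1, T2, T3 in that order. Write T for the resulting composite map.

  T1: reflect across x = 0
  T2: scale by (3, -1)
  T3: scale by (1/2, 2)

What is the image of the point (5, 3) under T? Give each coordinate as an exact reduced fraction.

T1 reflect across x = 0: (5, 3) → (-5, 3)
T2 scale by (3, -1): (-5, 3) → (-15, -3)
T3 scale by (1/2, 2): (-15, -3) → (-15/2, -6)

T(p) = (-15/2, -6)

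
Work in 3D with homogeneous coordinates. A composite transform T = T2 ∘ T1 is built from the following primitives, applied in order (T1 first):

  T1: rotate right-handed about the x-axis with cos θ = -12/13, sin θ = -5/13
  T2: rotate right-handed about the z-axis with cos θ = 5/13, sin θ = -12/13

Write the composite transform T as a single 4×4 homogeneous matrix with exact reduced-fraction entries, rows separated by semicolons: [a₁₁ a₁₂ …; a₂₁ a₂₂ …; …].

T = [5/13 -144/169 60/169 0; -12/13 -60/169 25/169 0; 0 -5/13 -12/13 0; 0 0 0 1]

T1 = [1 0 0 0; 0 -12/13 5/13 0; 0 -5/13 -12/13 0; 0 0 0 1]
T2·T1 = [5/13 -144/169 60/169 0; -12/13 -60/169 25/169 0; 0 -5/13 -12/13 0; 0 0 0 1]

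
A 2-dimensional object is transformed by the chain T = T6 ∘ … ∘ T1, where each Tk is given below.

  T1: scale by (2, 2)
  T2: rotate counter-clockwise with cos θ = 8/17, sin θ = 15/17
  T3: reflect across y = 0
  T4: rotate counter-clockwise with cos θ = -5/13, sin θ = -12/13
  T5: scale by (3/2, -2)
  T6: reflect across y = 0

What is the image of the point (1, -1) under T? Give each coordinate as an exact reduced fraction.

T1 scale by (2, 2): (1, -1) → (2, -2)
T2 rotate counter-clockwise with cos θ = 8/17, sin θ = 15/17: (2, -2) → (46/17, 14/17)
T3 reflect across y = 0: (46/17, 14/17) → (46/17, -14/17)
T4 rotate counter-clockwise with cos θ = -5/13, sin θ = -12/13: (46/17, -14/17) → (-398/221, -482/221)
T5 scale by (3/2, -2): (-398/221, -482/221) → (-597/221, 964/221)
T6 reflect across y = 0: (-597/221, 964/221) → (-597/221, -964/221)

T(p) = (-597/221, -964/221)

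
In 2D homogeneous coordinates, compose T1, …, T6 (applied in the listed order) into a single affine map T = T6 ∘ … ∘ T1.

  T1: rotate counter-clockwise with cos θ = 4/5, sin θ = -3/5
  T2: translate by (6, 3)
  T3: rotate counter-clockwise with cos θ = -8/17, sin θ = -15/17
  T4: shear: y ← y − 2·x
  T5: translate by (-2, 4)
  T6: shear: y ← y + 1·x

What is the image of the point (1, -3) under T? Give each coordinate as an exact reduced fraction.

T1 rotate counter-clockwise with cos θ = 4/5, sin θ = -3/5: (1, -3) → (-1, -3)
T2 translate by (6, 3): (-1, -3) → (5, 0)
T3 rotate counter-clockwise with cos θ = -8/17, sin θ = -15/17: (5, 0) → (-40/17, -75/17)
T4 shear: y ← y − 2·x: (-40/17, -75/17) → (-40/17, 5/17)
T5 translate by (-2, 4): (-40/17, 5/17) → (-74/17, 73/17)
T6 shear: y ← y + 1·x: (-74/17, 73/17) → (-74/17, -1/17)

T(p) = (-74/17, -1/17)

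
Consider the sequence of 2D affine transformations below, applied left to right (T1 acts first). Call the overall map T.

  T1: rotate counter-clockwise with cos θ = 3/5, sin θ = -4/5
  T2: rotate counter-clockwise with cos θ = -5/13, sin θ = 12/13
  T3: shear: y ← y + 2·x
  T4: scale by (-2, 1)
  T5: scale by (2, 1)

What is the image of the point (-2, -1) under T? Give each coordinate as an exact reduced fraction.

T(p) = (8/13, -33/13)

T1 rotate counter-clockwise with cos θ = 3/5, sin θ = -4/5: (-2, -1) → (-2, 1)
T2 rotate counter-clockwise with cos θ = -5/13, sin θ = 12/13: (-2, 1) → (-2/13, -29/13)
T3 shear: y ← y + 2·x: (-2/13, -29/13) → (-2/13, -33/13)
T4 scale by (-2, 1): (-2/13, -33/13) → (4/13, -33/13)
T5 scale by (2, 1): (4/13, -33/13) → (8/13, -33/13)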